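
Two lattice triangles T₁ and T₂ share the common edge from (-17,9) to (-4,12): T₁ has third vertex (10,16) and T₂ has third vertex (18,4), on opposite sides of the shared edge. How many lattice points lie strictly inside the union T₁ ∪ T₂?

The union is the simple quadrilateral with vertices (-17,9), (10,16), (-4,12), (18,4) in order.
By the shoelace formula, twice the signed area is |[(-17)·16 − 10·9] + [10·12 − (-4)·16] + [(-4)·4 − 18·12] + [18·9 − (-17)·4]| = 180, so the area is 90.
The number of boundary lattice points is Σ gcd(|Δx|,|Δy|) = gcd(27,7) + gcd(14,4) + gcd(22,8) + gcd(35,5) = 1+2+2+5 = 10.
By Pick's theorem I = A − B/2 + 1 = 90 − 10/2 + 1 = 86.

86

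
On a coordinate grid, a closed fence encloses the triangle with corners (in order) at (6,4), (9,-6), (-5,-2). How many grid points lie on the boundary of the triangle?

The number of boundary lattice points is Σ gcd(|Δx|,|Δy|) = gcd(3,10) + gcd(14,4) + gcd(11,6) = 1+2+1 = 4.

4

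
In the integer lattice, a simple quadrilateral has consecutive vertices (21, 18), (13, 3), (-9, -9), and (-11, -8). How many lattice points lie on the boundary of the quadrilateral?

6

Summing gcd(|Δx|,|Δy|) over the edges gives the boundary count: gcd(8,15) + gcd(22,12) + gcd(2,1) + gcd(32,26) = 1+2+1+2 = 6.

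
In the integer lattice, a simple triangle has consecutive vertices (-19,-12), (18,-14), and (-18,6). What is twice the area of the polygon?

By the shoelace formula, twice the signed area is |((-19)·(-14) − 18·(-12)) + (18·6 − (-18)·(-14)) + ((-18)·(-12) − (-19)·6)| = 668, so the area is 334.

668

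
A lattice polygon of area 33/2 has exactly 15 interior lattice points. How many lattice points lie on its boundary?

Pick's theorem gives A = I + B/2 − 1, so B = 2(A − I + 1) = 2(33/2 − 15 + 1) = 5.

5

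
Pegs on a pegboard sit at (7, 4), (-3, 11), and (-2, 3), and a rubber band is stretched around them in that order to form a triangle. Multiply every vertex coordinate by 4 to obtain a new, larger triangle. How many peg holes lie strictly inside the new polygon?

579

The shoelace formula gives twice the area as |(7·11 − (-3)·4) + ((-3)·3 − (-2)·11) + ((-2)·4 − 7·3)| = 73, so the area is 73/2.
Summing gcd(|Δx|,|Δy|) over the edges gives the boundary count: gcd(10,7) + gcd(1,8) + gcd(9,1) = 1+1+1 = 3.
Scaling by 4 multiplies the area by 4² = 16 (so the new area is 584) and multiplies the boundary lattice-point count by 4, giving 12.
By Pick's theorem, the interior count of the dilated polygon is 584 − 12/2 + 1 = 579.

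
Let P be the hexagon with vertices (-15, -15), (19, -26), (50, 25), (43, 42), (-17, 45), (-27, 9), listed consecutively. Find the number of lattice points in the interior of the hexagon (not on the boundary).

3854

By the shoelace formula, twice the signed area is |[(-15)·(-26) − 19·(-15)] + [19·25 − 50·(-26)] + [50·42 − 43·25] + [43·45 − (-17)·42] + [(-17)·9 − (-27)·45] + [(-27)·(-15) − (-15)·9]| = 7726, so the area is 3863.
Summing gcd(|Δx|,|Δy|) over the edges gives the boundary count: gcd(34,11) + gcd(31,51) + gcd(7,17) + gcd(60,3) + gcd(10,36) + gcd(12,24) = 1+1+1+3+2+12 = 20.
Pick's theorem gives I = A − B/2 + 1 = 3863 − 20/2 + 1 = 3854.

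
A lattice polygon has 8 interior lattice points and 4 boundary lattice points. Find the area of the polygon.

By Pick's theorem, A = I + B/2 − 1 = 8 + 4/2 − 1 = 9.

9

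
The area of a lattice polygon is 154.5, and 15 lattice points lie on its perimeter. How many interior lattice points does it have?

Pick's theorem A = I + B/2 − 1 rearranges to I = A − B/2 + 1 = 154.5 − 15/2 + 1 = 148.

148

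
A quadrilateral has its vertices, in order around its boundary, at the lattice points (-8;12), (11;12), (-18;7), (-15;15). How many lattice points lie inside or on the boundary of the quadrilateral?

Using the shoelace formula, 2A = |[(-8)·12 − 11·12] + [11·7 − (-18)·12] + [(-18)·15 − (-15)·7] + [(-15)·12 − (-8)·15]| = 160, so the area is 80.
Along each edge there are gcd(|Δx|,|Δy|)+1 lattice points, so counting each shared vertex once the boundary has gcd(19,0) + gcd(29,5) + gcd(3,8) + gcd(7,3) = 19+1+1+1 = 22.
Pick's theorem gives I = A − B/2 + 1 = 80 − 22/2 + 1 = 70, so the closed region contains I + B = 70 + 22 = 92 lattice points.

92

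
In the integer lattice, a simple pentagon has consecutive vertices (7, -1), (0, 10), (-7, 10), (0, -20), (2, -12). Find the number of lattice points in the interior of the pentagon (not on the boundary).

The shoelace formula gives twice the area as |(7·10 − 0·(-1)) + (0·10 − (-7)·10) + ((-7)·(-20) − 0·10) + (0·(-12) − 2·(-20)) + (2·(-1) − 7·(-12))| = 402, so the area is 201.
Along each edge there are gcd(|Δx|,|Δy|)+1 lattice points, so counting each shared vertex once the boundary has gcd(7,11) + gcd(7,0) + gcd(7,30) + gcd(2,8) + gcd(5,11) = 1+7+1+2+1 = 12.
Pick's theorem gives I = A − B/2 + 1 = 201 − 12/2 + 1 = 196.

196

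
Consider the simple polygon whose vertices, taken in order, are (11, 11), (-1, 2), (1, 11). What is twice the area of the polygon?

The shoelace formula gives twice the area as |(11·2 − (-1)·11) + ((-1)·11 − 1·2) + (1·11 − 11·11)| = 90, so the area is 45.

90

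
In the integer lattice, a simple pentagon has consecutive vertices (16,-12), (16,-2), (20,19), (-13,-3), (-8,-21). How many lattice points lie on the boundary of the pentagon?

The number of boundary lattice points is Σ gcd(|Δx|,|Δy|) = gcd(0,10) + gcd(4,21) + gcd(33,22) + gcd(5,18) + gcd(24,9) = 10+1+11+1+3 = 26.

26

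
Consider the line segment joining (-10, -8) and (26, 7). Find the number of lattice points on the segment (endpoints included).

The number of lattice points on a segment between lattice points is gcd(|Δx|,|Δy|) + 1 = gcd(36,15) + 1 = 3 + 1 = 4.

4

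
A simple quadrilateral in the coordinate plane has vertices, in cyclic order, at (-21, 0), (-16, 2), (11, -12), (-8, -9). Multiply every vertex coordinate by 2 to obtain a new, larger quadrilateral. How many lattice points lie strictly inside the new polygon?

509

Using the shoelace formula, 2A = |((-21)·2 − (-16)·0) + ((-16)·(-12) − 11·2) + (11·(-9) − (-8)·(-12)) + ((-8)·0 − (-21)·(-9))| = 256, so the area is 128.
Summing gcd(|Δx|,|Δy|) over the edges gives the boundary count: gcd(5,2) + gcd(27,14) + gcd(19,3) + gcd(13,9) = 1+1+1+1 = 4.
Scaling by 2 multiplies the area by 2² = 4 (so the new area is 512) and multiplies the boundary lattice-point count by 2, giving 8.
By Pick's theorem, the interior count of the dilated polygon is 512 − 8/2 + 1 = 509.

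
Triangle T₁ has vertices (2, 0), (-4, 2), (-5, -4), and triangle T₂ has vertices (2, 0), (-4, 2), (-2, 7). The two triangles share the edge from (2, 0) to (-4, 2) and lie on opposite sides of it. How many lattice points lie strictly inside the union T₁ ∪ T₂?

35

The union is the simple quadrilateral with vertices (2, 0), (-5, -4), (-4, 2), (-2, 7) in order.
By the shoelace formula, twice the signed area is |(2·(-4) − (-5)·0) + ((-5)·2 − (-4)·(-4)) + ((-4)·7 − (-2)·2) + ((-2)·0 − 2·7)| = 72, so the area is 36.
Summing gcd(|Δx|,|Δy|) over the edges gives the boundary count: gcd(7,4) + gcd(1,6) + gcd(2,5) + gcd(4,7) = 1+1+1+1 = 4.
By Pick's theorem I = A − B/2 + 1 = 36 − 4/2 + 1 = 35.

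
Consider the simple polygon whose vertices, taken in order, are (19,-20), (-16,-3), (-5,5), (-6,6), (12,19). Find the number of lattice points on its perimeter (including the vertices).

5

The number of boundary lattice points is Σ gcd(|Δx|,|Δy|) = gcd(35,17) + gcd(11,8) + gcd(1,1) + gcd(18,13) + gcd(7,39) = 1+1+1+1+1 = 5.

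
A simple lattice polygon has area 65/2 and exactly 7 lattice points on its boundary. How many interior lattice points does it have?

Pick's theorem A = I + B/2 − 1 rearranges to I = A − B/2 + 1 = 65/2 − 7/2 + 1 = 30.

30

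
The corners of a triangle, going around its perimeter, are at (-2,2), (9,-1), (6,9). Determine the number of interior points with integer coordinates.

Using the shoelace formula, 2A = |((-2)·(-1) − 9·2) + (9·9 − 6·(-1)) + (6·2 − (-2)·9)| = 101, so the area is 101/2.
Along each edge there are gcd(|Δx|,|Δy|)+1 lattice points, so counting each shared vertex once the boundary has gcd(11,3) + gcd(3,10) + gcd(8,7) = 1+1+1 = 3.
Pick's theorem gives I = A − B/2 + 1 = 101/2 − 3/2 + 1 = 50.

50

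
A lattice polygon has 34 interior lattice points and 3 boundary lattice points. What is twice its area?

69

Pick's theorem states A = I + B/2 − 1, so A = 34 + 3/2 − 1 = 69/2.
Hence 2A = 69.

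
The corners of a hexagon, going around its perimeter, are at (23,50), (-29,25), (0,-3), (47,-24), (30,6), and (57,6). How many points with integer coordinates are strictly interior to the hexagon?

2887

By the shoelace formula, twice the signed area is |[23·25 − (-29)·50] + [(-29)·(-3) − 0·25] + [0·(-24) − 47·(-3)] + [47·6 − 30·(-24)] + [30·6 − 57·6] + [57·50 − 23·6]| = 5805, so the area is 5805/2.
Summing gcd(|Δx|,|Δy|) over the edges gives the boundary count: gcd(52,25) + gcd(29,28) + gcd(47,21) + gcd(17,30) + gcd(27,0) + gcd(34,44) = 1+1+1+1+27+2 = 33.
Pick's theorem gives I = A − B/2 + 1 = 5805/2 − 33/2 + 1 = 2887.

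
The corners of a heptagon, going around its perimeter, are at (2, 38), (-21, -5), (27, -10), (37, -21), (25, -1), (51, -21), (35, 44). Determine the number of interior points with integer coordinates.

By the shoelace formula, twice the signed area is |(2·(-5) − (-21)·38) + ((-21)·(-10) − 27·(-5)) + (27·(-21) − 37·(-10)) + (37·(-1) − 25·(-21)) + (25·(-21) − 51·(-1)) + (51·44 − 35·(-21)) + (35·38 − 2·44)| = 5171, so the area is 2585.5.
The number of boundary lattice points is Σ gcd(|Δx|,|Δy|) = gcd(23,43) + gcd(48,5) + gcd(10,11) + gcd(12,20) + gcd(26,20) + gcd(16,65) + gcd(33,6) = 1+1+1+4+2+1+3 = 13.
Pick's theorem gives I = A − B/2 + 1 = 2585.5 − 13/2 + 1 = 2580.

2580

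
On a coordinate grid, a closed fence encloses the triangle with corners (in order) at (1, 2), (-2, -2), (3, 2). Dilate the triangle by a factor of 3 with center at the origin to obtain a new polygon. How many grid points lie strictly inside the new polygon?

By the shoelace formula, twice the signed area is |[1·(-2) − (-2)·2] + [(-2)·2 − 3·(-2)] + [3·2 − 1·2]| = 8, so the area is 4.
The number of boundary lattice points is Σ gcd(|Δx|,|Δy|) = gcd(3,4) + gcd(5,4) + gcd(2,0) = 1+1+2 = 4.
Scaling by 3 multiplies the area by 3² = 9 (so the new area is 36) and multiplies the boundary lattice-point count by 3, giving 12.
By Pick's theorem, the interior count of the dilated polygon is 36 − 12/2 + 1 = 31.

31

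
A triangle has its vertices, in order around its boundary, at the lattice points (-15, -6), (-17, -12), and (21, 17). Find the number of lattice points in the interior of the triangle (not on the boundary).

84

The shoelace formula gives twice the area as |[(-15)·(-12) − (-17)·(-6)] + [(-17)·17 − 21·(-12)] + [21·(-6) − (-15)·17]| = 170, so the area is 85.
The number of boundary lattice points is Σ gcd(|Δx|,|Δy|) = gcd(2,6) + gcd(38,29) + gcd(36,23) = 2+1+1 = 4.
By Pick's theorem A = I + B/2 − 1, so I = 85 − 4/2 + 1 = 84.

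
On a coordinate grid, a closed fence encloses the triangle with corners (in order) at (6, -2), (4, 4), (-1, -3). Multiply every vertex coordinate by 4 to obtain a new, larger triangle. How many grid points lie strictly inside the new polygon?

By the shoelace formula, twice the signed area is |[6·4 − 4·(-2)] + [4·(-3) − (-1)·4] + [(-1)·(-2) − 6·(-3)]| = 44, so the area is 22.
Along each edge there are gcd(|Δx|,|Δy|)+1 lattice points, so counting each shared vertex once the boundary has gcd(2,6) + gcd(5,7) + gcd(7,1) = 2+1+1 = 4.
Scaling by 4 multiplies the area by 4² = 16 (so the new area is 352) and multiplies the boundary lattice-point count by 4, giving 16.
By Pick's theorem, the interior count of the dilated polygon is 352 − 16/2 + 1 = 345.

345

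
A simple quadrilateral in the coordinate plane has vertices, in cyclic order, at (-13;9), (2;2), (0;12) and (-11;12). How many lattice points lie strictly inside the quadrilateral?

The shoelace formula gives twice the area as |[(-13)·2 − 2·9] + [2·12 − 0·2] + [0·12 − (-11)·12] + [(-11)·9 − (-13)·12]| = 169, so the area is 84.5.
Along each edge there are gcd(|Δx|,|Δy|)+1 lattice points, so counting each shared vertex once the boundary has gcd(15,7) + gcd(2,10) + gcd(11,0) + gcd(2,3) = 1+2+11+1 = 15.
By Pick's theorem A = I + B/2 − 1, so I = 84.5 − 15/2 + 1 = 78.

78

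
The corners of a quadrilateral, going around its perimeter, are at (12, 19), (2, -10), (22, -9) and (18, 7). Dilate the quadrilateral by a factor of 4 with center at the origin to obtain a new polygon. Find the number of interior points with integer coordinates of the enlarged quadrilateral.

4921

Using the shoelace formula, 2A = |[12·(-10) − 2·19] + [2·(-9) − 22·(-10)] + [22·7 − 18·(-9)] + [18·19 − 12·7]| = 618, so the area is 309.
The number of boundary lattice points is Σ gcd(|Δx|,|Δy|) = gcd(10,29) + gcd(20,1) + gcd(4,16) + gcd(6,12) = 1+1+4+6 = 12.
Scaling by 4 multiplies the area by 4² = 16 (so the new area is 4944) and multiplies the boundary lattice-point count by 4, giving 48.
By Pick's theorem, the interior count of the dilated polygon is 4944 − 48/2 + 1 = 4921.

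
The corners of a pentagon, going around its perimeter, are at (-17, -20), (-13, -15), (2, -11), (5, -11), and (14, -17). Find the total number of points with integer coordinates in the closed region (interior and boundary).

155

By the shoelace formula, twice the signed area is |[(-17)·(-15) − (-13)·(-20)] + [(-13)·(-11) − 2·(-15)] + [2·(-11) − 5·(-11)] + [5·(-17) − 14·(-11)] + [14·(-20) − (-17)·(-17)]| = 299, so the area is 299/2.
Along each edge there are gcd(|Δx|,|Δy|)+1 lattice points, so counting each shared vertex once the boundary has gcd(4,5) + gcd(15,4) + gcd(3,0) + gcd(9,6) + gcd(31,3) = 1+1+3+3+1 = 9.
Pick's theorem gives I = A − B/2 + 1 = 299/2 − 9/2 + 1 = 146, so the closed region contains I + B = 146 + 9 = 155 lattice points.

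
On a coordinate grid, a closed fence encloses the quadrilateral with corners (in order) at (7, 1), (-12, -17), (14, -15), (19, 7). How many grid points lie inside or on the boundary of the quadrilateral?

338

By the shoelace formula, twice the signed area is |(7·(-17) − (-12)·1) + ((-12)·(-15) − 14·(-17)) + (14·7 − 19·(-15)) + (19·1 − 7·7)| = 664, so the area is 332.
Along each edge there are gcd(|Δx|,|Δy|)+1 lattice points, so counting each shared vertex once the boundary has gcd(19,18) + gcd(26,2) + gcd(5,22) + gcd(12,6) = 1+2+1+6 = 10.
Pick's theorem gives I = A − B/2 + 1 = 332 − 10/2 + 1 = 328, so the closed region contains I + B = 328 + 10 = 338 lattice points.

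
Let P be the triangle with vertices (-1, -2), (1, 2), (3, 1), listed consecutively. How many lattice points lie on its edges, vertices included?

The number of boundary lattice points is Σ gcd(|Δx|,|Δy|) = gcd(2,4) + gcd(2,1) + gcd(4,3) = 2+1+1 = 4.

4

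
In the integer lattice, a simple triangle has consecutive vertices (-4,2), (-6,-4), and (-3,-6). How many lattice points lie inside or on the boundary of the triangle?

14

By the shoelace formula, twice the signed area is |[(-4)·(-4) − (-6)·2] + [(-6)·(-6) − (-3)·(-4)] + [(-3)·2 − (-4)·(-6)]| = 22, so the area is 11.
Along each edge there are gcd(|Δx|,|Δy|)+1 lattice points, so counting each shared vertex once the boundary has gcd(2,6) + gcd(3,2) + gcd(1,8) = 2+1+1 = 4.
Pick's theorem gives I = A − B/2 + 1 = 11 − 4/2 + 1 = 10, so the closed region contains I + B = 10 + 4 = 14 lattice points.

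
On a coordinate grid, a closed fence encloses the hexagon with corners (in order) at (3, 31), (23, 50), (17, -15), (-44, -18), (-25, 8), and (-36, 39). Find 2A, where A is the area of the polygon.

5446

The shoelace formula gives twice the area as |(3·50 − 23·31) + (23·(-15) − 17·50) + (17·(-18) − (-44)·(-15)) + ((-44)·8 − (-25)·(-18)) + ((-25)·39 − (-36)·8) + ((-36)·31 − 3·39)| = 5446, so the area is 2723.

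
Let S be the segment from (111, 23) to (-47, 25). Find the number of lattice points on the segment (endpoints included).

The number of lattice points on a segment between lattice points is gcd(|Δx|,|Δy|) + 1 = gcd(158,2) + 1 = 2 + 1 = 3.

3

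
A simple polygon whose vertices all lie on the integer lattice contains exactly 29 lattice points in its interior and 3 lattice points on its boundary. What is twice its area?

59

By Pick's theorem, A = I + B/2 − 1 = 29 + 3/2 − 1 = 59/2.
Hence 2A = 59.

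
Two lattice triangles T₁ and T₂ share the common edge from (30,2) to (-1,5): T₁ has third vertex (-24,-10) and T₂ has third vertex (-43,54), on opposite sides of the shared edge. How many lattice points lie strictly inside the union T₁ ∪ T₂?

The union is the simple quadrilateral with vertices (30,2), (-24,-10), (-1,5), (-43,54) in order.
By the shoelace formula, twice the signed area is |[30·(-10) − (-24)·2] + [(-24)·5 − (-1)·(-10)] + [(-1)·54 − (-43)·5] + [(-43)·2 − 30·54]| = 1927, so the area is 1927/2.
Along each edge there are gcd(|Δx|,|Δy|)+1 lattice points, so counting each shared vertex once the boundary has gcd(54,12) + gcd(23,15) + gcd(42,49) + gcd(73,52) = 6+1+7+1 = 15.
By Pick's theorem I = A − B/2 + 1 = 1927/2 − 15/2 + 1 = 957.

957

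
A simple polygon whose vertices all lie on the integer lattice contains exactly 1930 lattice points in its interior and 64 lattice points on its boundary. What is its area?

By Pick's theorem, A = I + B/2 − 1 = 1930 + 64/2 − 1 = 1961.

1961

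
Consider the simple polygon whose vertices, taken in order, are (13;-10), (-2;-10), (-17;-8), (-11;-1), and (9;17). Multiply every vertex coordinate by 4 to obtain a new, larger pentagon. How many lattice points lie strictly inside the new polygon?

6873

By the shoelace formula, twice the signed area is |[13·(-10) − (-2)·(-10)] + [(-2)·(-8) − (-17)·(-10)] + [(-17)·(-1) − (-11)·(-8)] + [(-11)·17 − 9·(-1)] + [9·(-10) − 13·17]| = 864, so the area is 432.
The number of boundary lattice points is Σ gcd(|Δx|,|Δy|) = gcd(15,0) + gcd(15,2) + gcd(6,7) + gcd(20,18) + gcd(4,27) = 15+1+1+2+1 = 20.
Scaling by 4 multiplies the area by 4² = 16 (so the new area is 6912) and multiplies the boundary lattice-point count by 4, giving 80.
By Pick's theorem, the interior count of the dilated polygon is 6912 − 80/2 + 1 = 6873.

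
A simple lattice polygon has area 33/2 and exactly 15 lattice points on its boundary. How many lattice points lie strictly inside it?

10

From Pick's theorem, I = A − B/2 + 1 = 33/2 − 15/2 + 1 = 10.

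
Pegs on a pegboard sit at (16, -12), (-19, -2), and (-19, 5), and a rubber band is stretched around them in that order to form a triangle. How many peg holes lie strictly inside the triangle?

117

By the shoelace formula, twice the signed area is |[16·(-2) − (-19)·(-12)] + [(-19)·5 − (-19)·(-2)] + [(-19)·(-12) − 16·5]| = 245, so the area is 122.5.
The number of boundary lattice points is Σ gcd(|Δx|,|Δy|) = gcd(35,10) + gcd(0,7) + gcd(35,17) = 5+7+1 = 13.
Pick's theorem gives I = A − B/2 + 1 = 122.5 − 13/2 + 1 = 117.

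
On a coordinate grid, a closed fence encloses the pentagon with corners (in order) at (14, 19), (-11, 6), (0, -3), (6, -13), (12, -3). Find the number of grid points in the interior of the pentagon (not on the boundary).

373

Using the shoelace formula, 2A = |[14·6 − (-11)·19] + [(-11)·(-3) − 0·6] + [0·(-13) − 6·(-3)] + [6·(-3) − 12·(-13)] + [12·19 − 14·(-3)]| = 752, so the area is 376.
Summing gcd(|Δx|,|Δy|) over the edges gives the boundary count: gcd(25,13) + gcd(11,9) + gcd(6,10) + gcd(6,10) + gcd(2,22) = 1+1+2+2+2 = 8.
Pick's theorem gives I = A − B/2 + 1 = 376 − 8/2 + 1 = 373.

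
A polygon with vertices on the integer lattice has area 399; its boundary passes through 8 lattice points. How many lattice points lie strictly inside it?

396

From Pick's theorem, I = A − B/2 + 1 = 399 − 8/2 + 1 = 396.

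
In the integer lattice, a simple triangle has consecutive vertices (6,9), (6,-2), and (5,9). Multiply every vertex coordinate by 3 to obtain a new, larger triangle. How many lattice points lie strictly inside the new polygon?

31

By the shoelace formula, twice the signed area is |[6·(-2) − 6·9] + [6·9 − 5·(-2)] + [5·9 − 6·9]| = 11, so the area is 5.5.
The number of boundary lattice points is Σ gcd(|Δx|,|Δy|) = gcd(0,11) + gcd(1,11) + gcd(1,0) = 11+1+1 = 13.
Scaling by 3 multiplies the area by 3² = 9 (so the new area is 99/2) and multiplies the boundary lattice-point count by 3, giving 39.
By Pick's theorem, the interior count of the dilated polygon is 99/2 − 39/2 + 1 = 31.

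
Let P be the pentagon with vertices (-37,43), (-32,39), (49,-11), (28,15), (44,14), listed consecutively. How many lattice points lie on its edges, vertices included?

5

Along each edge there are gcd(|Δx|,|Δy|)+1 lattice points, so counting each shared vertex once the boundary has gcd(5,4) + gcd(81,50) + gcd(21,26) + gcd(16,1) + gcd(81,29) = 1+1+1+1+1 = 5.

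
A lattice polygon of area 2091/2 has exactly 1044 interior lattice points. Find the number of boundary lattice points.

Pick's theorem gives A = I + B/2 − 1, so B = 2(A − I + 1) = 2(2091/2 − 1044 + 1) = 5.

5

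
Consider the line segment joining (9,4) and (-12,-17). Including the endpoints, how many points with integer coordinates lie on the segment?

The number of lattice points on a segment between lattice points is gcd(|Δx|,|Δy|) + 1 = gcd(21,21) + 1 = 21 + 1 = 22.

22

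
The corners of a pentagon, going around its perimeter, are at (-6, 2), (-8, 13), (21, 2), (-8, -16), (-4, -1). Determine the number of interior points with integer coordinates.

The shoelace formula gives twice the area as |[(-6)·13 − (-8)·2] + [(-8)·2 − 21·13] + [21·(-16) − (-8)·2] + [(-8)·(-1) − (-4)·(-16)] + [(-4)·2 − (-6)·(-1)]| = 741, so the area is 370.5.
Summing gcd(|Δx|,|Δy|) over the edges gives the boundary count: gcd(2,11) + gcd(29,11) + gcd(29,18) + gcd(4,15) + gcd(2,3) = 1+1+1+1+1 = 5.
By Pick's theorem A = I + B/2 − 1, so I = 370.5 − 5/2 + 1 = 369.

369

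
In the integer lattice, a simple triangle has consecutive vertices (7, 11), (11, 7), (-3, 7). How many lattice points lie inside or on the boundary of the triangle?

By the shoelace formula, twice the signed area is |[7·7 − 11·11] + [11·7 − (-3)·7] + [(-3)·11 − 7·7]| = 56, so the area is 28.
Summing gcd(|Δx|,|Δy|) over the edges gives the boundary count: gcd(4,4) + gcd(14,0) + gcd(10,4) = 4+14+2 = 20.
Pick's theorem gives I = A − B/2 + 1 = 28 − 20/2 + 1 = 19, so the closed region contains I + B = 19 + 20 = 39 lattice points.

39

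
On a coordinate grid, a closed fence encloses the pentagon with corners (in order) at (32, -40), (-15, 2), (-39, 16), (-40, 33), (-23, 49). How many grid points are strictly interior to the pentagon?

1595

Using the shoelace formula, 2A = |[32·2 − (-15)·(-40)] + [(-15)·16 − (-39)·2] + [(-39)·33 − (-40)·16] + [(-40)·49 − (-23)·33] + [(-23)·(-40) − 32·49]| = 3194, so the area is 1597.
Along each edge there are gcd(|Δx|,|Δy|)+1 lattice points, so counting each shared vertex once the boundary has gcd(47,42) + gcd(24,14) + gcd(1,17) + gcd(17,16) + gcd(55,89) = 1+2+1+1+1 = 6.
By Pick's theorem A = I + B/2 − 1, so I = 1597 − 6/2 + 1 = 1595.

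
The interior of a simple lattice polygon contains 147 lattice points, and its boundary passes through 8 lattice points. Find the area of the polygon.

150

Pick's theorem states A = I + B/2 − 1, so A = 147 + 8/2 − 1 = 150.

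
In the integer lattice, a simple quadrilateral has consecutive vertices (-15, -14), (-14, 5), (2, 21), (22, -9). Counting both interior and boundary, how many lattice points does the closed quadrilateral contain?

Using the shoelace formula, 2A = |((-15)·5 − (-14)·(-14)) + ((-14)·21 − 2·5) + (2·(-9) − 22·21) + (22·(-14) − (-15)·(-9))| = 1498, so the area is 749.
Along each edge there are gcd(|Δx|,|Δy|)+1 lattice points, so counting each shared vertex once the boundary has gcd(1,19) + gcd(16,16) + gcd(20,30) + gcd(37,5) = 1+16+10+1 = 28.
Pick's theorem gives I = A − B/2 + 1 = 749 − 28/2 + 1 = 736, so the closed region contains I + B = 736 + 28 = 764 lattice points.

764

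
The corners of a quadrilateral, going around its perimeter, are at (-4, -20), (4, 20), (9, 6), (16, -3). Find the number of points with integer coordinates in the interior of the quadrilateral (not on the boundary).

301

The shoelace formula gives twice the area as |[(-4)·20 − 4·(-20)] + [4·6 − 9·20] + [9·(-3) − 16·6] + [16·(-20) − (-4)·(-3)]| = 611, so the area is 305.5.
The number of boundary lattice points is Σ gcd(|Δx|,|Δy|) = gcd(8,40) + gcd(5,14) + gcd(7,9) + gcd(20,17) = 8+1+1+1 = 11.
By Pick's theorem A = I + B/2 − 1, so I = 305.5 − 11/2 + 1 = 301.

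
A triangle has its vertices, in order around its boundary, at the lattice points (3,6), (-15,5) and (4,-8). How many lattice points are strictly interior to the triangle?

Using the shoelace formula, 2A = |(3·5 − (-15)·6) + ((-15)·(-8) − 4·5) + (4·6 − 3·(-8))| = 253, so the area is 253/2.
The number of boundary lattice points is Σ gcd(|Δx|,|Δy|) = gcd(18,1) + gcd(19,13) + gcd(1,14) = 1+1+1 = 3.
By Pick's theorem A = I + B/2 − 1, so I = 253/2 − 3/2 + 1 = 126.

126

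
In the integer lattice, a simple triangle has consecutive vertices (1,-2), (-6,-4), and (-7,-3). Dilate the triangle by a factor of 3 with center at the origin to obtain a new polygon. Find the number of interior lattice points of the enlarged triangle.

Using the shoelace formula, 2A = |(1·(-4) − (-6)·(-2)) + ((-6)·(-3) − (-7)·(-4)) + ((-7)·(-2) − 1·(-3))| = 9, so the area is 4.5.
The number of boundary lattice points is Σ gcd(|Δx|,|Δy|) = gcd(7,2) + gcd(1,1) + gcd(8,1) = 1+1+1 = 3.
Scaling by 3 multiplies the area by 3² = 9 (so the new area is 81/2) and multiplies the boundary lattice-point count by 3, giving 9.
By Pick's theorem, the interior count of the dilated polygon is 81/2 − 9/2 + 1 = 37.

37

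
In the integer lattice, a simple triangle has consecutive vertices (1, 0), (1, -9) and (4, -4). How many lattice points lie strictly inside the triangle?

By the shoelace formula, twice the signed area is |(1·(-9) − 1·0) + (1·(-4) − 4·(-9)) + (4·0 − 1·(-4))| = 27, so the area is 13.5.
The number of boundary lattice points is Σ gcd(|Δx|,|Δy|) = gcd(0,9) + gcd(3,5) + gcd(3,4) = 9+1+1 = 11.
By Pick's theorem A = I + B/2 − 1, so I = 13.5 − 11/2 + 1 = 9.

9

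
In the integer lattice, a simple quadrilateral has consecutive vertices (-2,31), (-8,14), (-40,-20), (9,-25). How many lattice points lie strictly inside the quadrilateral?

1173

By the shoelace formula, twice the signed area is |((-2)·14 − (-8)·31) + ((-8)·(-20) − (-40)·14) + ((-40)·(-25) − 9·(-20)) + (9·31 − (-2)·(-25))| = 2349, so the area is 1174.5.
Summing gcd(|Δx|,|Δy|) over the edges gives the boundary count: gcd(6,17) + gcd(32,34) + gcd(49,5) + gcd(11,56) = 1+2+1+1 = 5.
Pick's theorem gives I = A − B/2 + 1 = 1174.5 − 5/2 + 1 = 1173.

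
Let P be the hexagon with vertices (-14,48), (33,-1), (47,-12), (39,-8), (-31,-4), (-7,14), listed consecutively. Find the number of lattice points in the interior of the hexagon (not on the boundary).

1410

By the shoelace formula, twice the signed area is |((-14)·(-1) − 33·48) + (33·(-12) − 47·(-1)) + (47·(-8) − 39·(-12)) + (39·(-4) − (-31)·(-8)) + ((-31)·14 − (-7)·(-4)) + ((-7)·48 − (-14)·14)| = 2833, so the area is 2833/2.
The number of boundary lattice points is Σ gcd(|Δx|,|Δy|) = gcd(47,49) + gcd(14,11) + gcd(8,4) + gcd(70,4) + gcd(24,18) + gcd(7,34) = 1+1+4+2+6+1 = 15.
By Pick's theorem A = I + B/2 − 1, so I = 2833/2 − 15/2 + 1 = 1410.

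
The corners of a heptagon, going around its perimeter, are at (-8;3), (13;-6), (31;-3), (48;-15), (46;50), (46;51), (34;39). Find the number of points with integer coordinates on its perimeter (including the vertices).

27

The number of boundary lattice points is Σ gcd(|Δx|,|Δy|) = gcd(21,9) + gcd(18,3) + gcd(17,12) + gcd(2,65) + gcd(0,1) + gcd(12,12) + gcd(42,36) = 3+3+1+1+1+12+6 = 27.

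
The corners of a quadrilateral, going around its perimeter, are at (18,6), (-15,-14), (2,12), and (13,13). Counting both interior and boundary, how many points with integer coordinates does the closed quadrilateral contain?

303

Using the shoelace formula, 2A = |(18·(-14) − (-15)·6) + ((-15)·12 − 2·(-14)) + (2·13 − 13·12) + (13·6 − 18·13)| = 600, so the area is 300.
The number of boundary lattice points is Σ gcd(|Δx|,|Δy|) = gcd(33,20) + gcd(17,26) + gcd(11,1) + gcd(5,7) = 1+1+1+1 = 4.
Pick's theorem gives I = A − B/2 + 1 = 300 − 4/2 + 1 = 299, so the closed region contains I + B = 299 + 4 = 303 lattice points.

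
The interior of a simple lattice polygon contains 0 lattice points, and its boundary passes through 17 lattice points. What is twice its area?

15

By Pick's theorem, A = I + B/2 − 1 = 0 + 17/2 − 1 = 15/2.
Hence 2A = 15.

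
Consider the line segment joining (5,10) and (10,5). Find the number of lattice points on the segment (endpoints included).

The number of lattice points on a segment between lattice points is gcd(|Δx|,|Δy|) + 1 = gcd(5,5) + 1 = 5 + 1 = 6.

6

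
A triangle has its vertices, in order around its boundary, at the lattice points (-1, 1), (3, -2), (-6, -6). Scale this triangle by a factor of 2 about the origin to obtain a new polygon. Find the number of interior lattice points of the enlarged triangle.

By the shoelace formula, twice the signed area is |((-1)·(-2) − 3·1) + (3·(-6) − (-6)·(-2)) + ((-6)·1 − (-1)·(-6))| = 43, so the area is 21.5.
The number of boundary lattice points is Σ gcd(|Δx|,|Δy|) = gcd(4,3) + gcd(9,4) + gcd(5,7) = 1+1+1 = 3.
Scaling by 2 multiplies the area by 2² = 4 (so the new area is 86) and multiplies the boundary lattice-point count by 2, giving 6.
By Pick's theorem, the interior count of the dilated polygon is 86 − 6/2 + 1 = 84.

84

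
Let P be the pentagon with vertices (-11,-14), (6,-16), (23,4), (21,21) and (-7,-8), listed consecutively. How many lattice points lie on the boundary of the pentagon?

Summing gcd(|Δx|,|Δy|) over the edges gives the boundary count: gcd(17,2) + gcd(17,20) + gcd(2,17) + gcd(28,29) + gcd(4,6) = 1+1+1+1+2 = 6.

6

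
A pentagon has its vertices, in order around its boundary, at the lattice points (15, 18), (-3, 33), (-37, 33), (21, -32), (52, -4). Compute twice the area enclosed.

By the shoelace formula, twice the signed area is |(15·33 − (-3)·18) + ((-3)·33 − (-37)·33) + ((-37)·(-32) − 21·33) + (21·(-4) − 52·(-32)) + (52·18 − 15·(-4))| = 4738, so the area is 2369.

4738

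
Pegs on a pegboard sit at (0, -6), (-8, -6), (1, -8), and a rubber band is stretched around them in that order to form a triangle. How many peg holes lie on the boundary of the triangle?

10

Summing gcd(|Δx|,|Δy|) over the edges gives the boundary count: gcd(8,0) + gcd(9,2) + gcd(1,2) = 8+1+1 = 10.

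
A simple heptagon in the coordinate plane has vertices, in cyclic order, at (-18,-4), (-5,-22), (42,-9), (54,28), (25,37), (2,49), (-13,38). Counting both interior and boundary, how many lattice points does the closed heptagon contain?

3457

By the shoelace formula, twice the signed area is |[(-18)·(-22) − (-5)·(-4)] + [(-5)·(-9) − 42·(-22)] + [42·28 − 54·(-9)] + [54·37 − 25·28] + [25·49 − 2·37] + [2·38 − (-13)·49] + [(-13)·(-4) − (-18)·38]| = 6905, so the area is 3452.5.
Summing gcd(|Δx|,|Δy|) over the edges gives the boundary count: gcd(13,18) + gcd(47,13) + gcd(12,37) + gcd(29,9) + gcd(23,12) + gcd(15,11) + gcd(5,42) = 1+1+1+1+1+1+1 = 7.
Pick's theorem gives I = A − B/2 + 1 = 3452.5 − 7/2 + 1 = 3450, so the closed region contains I + B = 3450 + 7 = 3457 lattice points.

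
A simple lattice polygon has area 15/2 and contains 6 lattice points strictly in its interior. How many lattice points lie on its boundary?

5

Pick's theorem gives A = I + B/2 − 1, so B = 2(A − I + 1) = 2(15/2 − 6 + 1) = 5.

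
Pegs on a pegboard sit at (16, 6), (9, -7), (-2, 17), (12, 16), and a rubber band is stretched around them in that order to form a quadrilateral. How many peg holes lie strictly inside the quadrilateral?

Using the shoelace formula, 2A = |(16·(-7) − 9·6) + (9·17 − (-2)·(-7)) + ((-2)·16 − 12·17) + (12·6 − 16·16)| = 447, so the area is 447/2.
The number of boundary lattice points is Σ gcd(|Δx|,|Δy|) = gcd(7,13) + gcd(11,24) + gcd(14,1) + gcd(4,10) = 1+1+1+2 = 5.
Pick's theorem gives I = A − B/2 + 1 = 447/2 − 5/2 + 1 = 222.

222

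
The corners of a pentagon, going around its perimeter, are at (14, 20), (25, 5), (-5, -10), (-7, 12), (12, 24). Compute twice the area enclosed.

By the shoelace formula, twice the signed area is |[14·5 − 25·20] + [25·(-10) − (-5)·5] + [(-5)·12 − (-7)·(-10)] + [(-7)·24 − 12·12] + [12·20 − 14·24]| = 1193, so the area is 1193/2.

1193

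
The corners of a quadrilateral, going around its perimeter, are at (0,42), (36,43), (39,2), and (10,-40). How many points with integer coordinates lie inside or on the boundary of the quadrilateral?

2142

Using the shoelace formula, 2A = |(0·43 − 36·42) + (36·2 − 39·43) + (39·(-40) − 10·2) + (10·42 − 0·(-40))| = 4277, so the area is 2138.5.
The number of boundary lattice points is Σ gcd(|Δx|,|Δy|) = gcd(36,1) + gcd(3,41) + gcd(29,42) + gcd(10,82) = 1+1+1+2 = 5.
Pick's theorem gives I = A − B/2 + 1 = 2138.5 − 5/2 + 1 = 2137, so the closed region contains I + B = 2137 + 5 = 2142 lattice points.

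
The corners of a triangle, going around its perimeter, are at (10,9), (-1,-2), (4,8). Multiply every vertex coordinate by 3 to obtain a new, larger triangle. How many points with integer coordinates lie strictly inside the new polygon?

223

The shoelace formula gives twice the area as |[10·(-2) − (-1)·9] + [(-1)·8 − 4·(-2)] + [4·9 − 10·8]| = 55, so the area is 27.5.
Summing gcd(|Δx|,|Δy|) over the edges gives the boundary count: gcd(11,11) + gcd(5,10) + gcd(6,1) = 11+5+1 = 17.
Scaling by 3 multiplies the area by 3² = 9 (so the new area is 495/2) and multiplies the boundary lattice-point count by 3, giving 51.
By Pick's theorem, the interior count of the dilated polygon is 495/2 − 51/2 + 1 = 223.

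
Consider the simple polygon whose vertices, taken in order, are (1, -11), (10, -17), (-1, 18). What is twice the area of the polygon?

By the shoelace formula, twice the signed area is |[1·(-17) − 10·(-11)] + [10·18 − (-1)·(-17)] + [(-1)·(-11) − 1·18]| = 249, so the area is 249/2.

249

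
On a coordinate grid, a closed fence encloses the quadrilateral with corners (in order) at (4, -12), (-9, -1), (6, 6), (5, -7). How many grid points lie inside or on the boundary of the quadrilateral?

135

The shoelace formula gives twice the area as |(4·(-1) − (-9)·(-12)) + ((-9)·6 − 6·(-1)) + (6·(-7) − 5·6) + (5·(-12) − 4·(-7))| = 264, so the area is 132.
Summing gcd(|Δx|,|Δy|) over the edges gives the boundary count: gcd(13,11) + gcd(15,7) + gcd(1,13) + gcd(1,5) = 1+1+1+1 = 4.
Pick's theorem gives I = A − B/2 + 1 = 132 − 4/2 + 1 = 131, so the closed region contains I + B = 131 + 4 = 135 lattice points.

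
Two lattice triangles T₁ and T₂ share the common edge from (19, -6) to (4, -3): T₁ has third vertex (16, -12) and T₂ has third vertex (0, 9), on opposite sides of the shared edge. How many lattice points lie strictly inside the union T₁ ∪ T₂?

The union is the simple quadrilateral with vertices (19, -6), (16, -12), (4, -3), (0, 9) in order.
Using the shoelace formula, 2A = |(19·(-12) − 16·(-6)) + (16·(-3) − 4·(-12)) + (4·9 − 0·(-3)) + (0·(-6) − 19·9)| = 267, so the area is 267/2.
The number of boundary lattice points is Σ gcd(|Δx|,|Δy|) = gcd(3,6) + gcd(12,9) + gcd(4,12) + gcd(19,15) = 3+3+4+1 = 11.
By Pick's theorem I = A − B/2 + 1 = 267/2 − 11/2 + 1 = 129.

129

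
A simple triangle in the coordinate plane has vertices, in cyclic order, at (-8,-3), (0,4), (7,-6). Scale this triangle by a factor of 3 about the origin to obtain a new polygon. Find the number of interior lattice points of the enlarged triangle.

The shoelace formula gives twice the area as |[(-8)·4 − 0·(-3)] + [0·(-6) − 7·4] + [7·(-3) − (-8)·(-6)]| = 129, so the area is 64.5.
The number of boundary lattice points is Σ gcd(|Δx|,|Δy|) = gcd(8,7) + gcd(7,10) + gcd(15,3) = 1+1+3 = 5.
Scaling by 3 multiplies the area by 3² = 9 (so the new area is 580.5) and multiplies the boundary lattice-point count by 3, giving 15.
By Pick's theorem, the interior count of the dilated polygon is 580.5 − 15/2 + 1 = 574.

574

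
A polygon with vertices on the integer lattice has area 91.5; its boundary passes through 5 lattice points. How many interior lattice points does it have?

90

From Pick's theorem, I = A − B/2 + 1 = 91.5 − 5/2 + 1 = 90.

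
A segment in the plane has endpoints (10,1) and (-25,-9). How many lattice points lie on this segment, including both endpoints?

6

The number of lattice points on a segment between lattice points is gcd(|Δx|,|Δy|) + 1 = gcd(35,10) + 1 = 5 + 1 = 6.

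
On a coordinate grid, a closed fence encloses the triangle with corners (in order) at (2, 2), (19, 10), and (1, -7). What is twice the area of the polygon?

Using the shoelace formula, 2A = |(2·10 − 19·2) + (19·(-7) − 1·10) + (1·2 − 2·(-7))| = 145, so the area is 72.5.

145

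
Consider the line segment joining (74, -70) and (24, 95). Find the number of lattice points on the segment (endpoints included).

The number of lattice points on a segment between lattice points is gcd(|Δx|,|Δy|) + 1 = gcd(50,165) + 1 = 5 + 1 = 6.

6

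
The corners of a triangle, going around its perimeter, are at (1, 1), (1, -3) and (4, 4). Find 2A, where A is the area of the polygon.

The shoelace formula gives twice the area as |[1·(-3) − 1·1] + [1·4 − 4·(-3)] + [4·1 − 1·4]| = 12, so the area is 6.

12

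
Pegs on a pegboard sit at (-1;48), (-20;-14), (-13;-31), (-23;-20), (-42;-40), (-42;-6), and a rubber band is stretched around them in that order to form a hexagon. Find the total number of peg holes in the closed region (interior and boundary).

Using the shoelace formula, 2A = |[(-1)·(-14) − (-20)·48] + [(-20)·(-31) − (-13)·(-14)] + [(-13)·(-20) − (-23)·(-31)] + [(-23)·(-40) − (-42)·(-20)] + [(-42)·(-6) − (-42)·(-40)] + [(-42)·48 − (-1)·(-6)]| = 2411, so the area is 2411/2.
The number of boundary lattice points is Σ gcd(|Δx|,|Δy|) = gcd(19,62) + gcd(7,17) + gcd(10,11) + gcd(19,20) + gcd(0,34) + gcd(41,54) = 1+1+1+1+34+1 = 39.
Pick's theorem gives I = A − B/2 + 1 = 2411/2 − 39/2 + 1 = 1187, so the closed region contains I + B = 1187 + 39 = 1226 lattice points.

1226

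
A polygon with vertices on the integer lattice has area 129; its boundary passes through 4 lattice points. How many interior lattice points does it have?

Pick's theorem A = I + B/2 − 1 rearranges to I = A − B/2 + 1 = 129 − 4/2 + 1 = 128.

128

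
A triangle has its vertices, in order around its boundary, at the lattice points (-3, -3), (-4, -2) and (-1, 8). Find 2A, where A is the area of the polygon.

13

Using the shoelace formula, 2A = |((-3)·(-2) − (-4)·(-3)) + ((-4)·8 − (-1)·(-2)) + ((-1)·(-3) − (-3)·8)| = 13, so the area is 13/2.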